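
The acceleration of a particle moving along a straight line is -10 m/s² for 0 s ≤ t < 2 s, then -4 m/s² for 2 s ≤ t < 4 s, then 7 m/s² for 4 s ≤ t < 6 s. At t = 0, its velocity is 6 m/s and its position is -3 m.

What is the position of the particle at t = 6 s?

On each constant-a segment, Δv = aΔt and Δx = v₀Δt + ½aΔt²; chain segment to segment.
0–2 s: v starts 6 m/s; Δx = 6·2 + ½·-10·2² = -8 m; v ends -14 m/s.
2–4 s: v starts -14 m/s; Δx = -14·2 + ½·-4·2² = -36 m; v ends -22 m/s.
4–6 s: v starts -22 m/s; Δx = -22·2 + ½·7·2² = -30 m; v ends -8 m/s.
x(6) = -3 + Σ Δx = -77 m.

-77 m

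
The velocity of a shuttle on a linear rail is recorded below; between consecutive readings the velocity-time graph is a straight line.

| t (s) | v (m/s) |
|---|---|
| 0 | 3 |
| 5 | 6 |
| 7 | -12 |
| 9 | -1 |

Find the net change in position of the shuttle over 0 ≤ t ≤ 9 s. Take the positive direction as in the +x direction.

3.5 m

Net displacement equals the area under the velocity-time graph (areas below the axis count negative).
0–5 s: ½(3 + 6)(5) = 22.5 m
5–7 s: ½(6 + -12)(2) = -6 m
7–9 s: ½(-12 + -1)(2) = -13 m
Net displacement = 3.5 m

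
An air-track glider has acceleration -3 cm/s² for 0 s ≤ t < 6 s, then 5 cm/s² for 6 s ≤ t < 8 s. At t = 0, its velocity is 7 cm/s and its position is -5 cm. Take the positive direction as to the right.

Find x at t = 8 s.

-29 cm

On each constant-a segment, Δv = aΔt and Δx = v₀Δt + ½aΔt²; chain segment to segment.
0–6 s: v starts 7 cm/s; Δx = 7·6 + ½·-3·6² = -12 cm; v ends -11 cm/s.
6–8 s: v starts -11 cm/s; Δx = -11·2 + ½·5·2² = -12 cm; v ends -1 cm/s.
x(8) = -5 + Σ Δx = -29 cm.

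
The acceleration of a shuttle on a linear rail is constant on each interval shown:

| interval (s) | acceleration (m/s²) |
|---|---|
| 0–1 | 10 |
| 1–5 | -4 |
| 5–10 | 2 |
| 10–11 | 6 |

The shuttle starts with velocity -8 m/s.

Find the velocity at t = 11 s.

Δv equals the area under the a-t graph; then v = v₀ + Δv.
0–1 s: 10 × 1 = 10 m/s
1–5 s: -4 × 4 = -16 m/s
5–10 s: 2 × 5 = 10 m/s
10–11 s: 6 × 1 = 6 m/s
Δv = 10 m/s, so v(11) = -8 + (10) = 2 m/s.

2 m/s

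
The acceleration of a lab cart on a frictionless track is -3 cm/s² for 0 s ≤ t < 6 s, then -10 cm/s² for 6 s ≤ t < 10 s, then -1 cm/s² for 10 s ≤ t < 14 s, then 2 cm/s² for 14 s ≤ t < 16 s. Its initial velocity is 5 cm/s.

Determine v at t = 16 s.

Δv equals the area under the a-t graph; then v = v₀ + Δv.
0–6 s: -3 × 6 = -18 cm/s
6–10 s: -10 × 4 = -40 cm/s
10–14 s: -1 × 4 = -4 cm/s
14–16 s: 2 × 2 = 4 cm/s
Δv = -58 cm/s, so v(16) = 5 + (-58) = -53 cm/s.

-53 cm/s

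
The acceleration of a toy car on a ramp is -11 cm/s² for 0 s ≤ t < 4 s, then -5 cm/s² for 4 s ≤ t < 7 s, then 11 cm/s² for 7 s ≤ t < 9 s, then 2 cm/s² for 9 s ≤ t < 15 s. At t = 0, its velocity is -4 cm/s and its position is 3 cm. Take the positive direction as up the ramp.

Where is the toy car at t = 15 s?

On each constant-a segment, Δv = aΔt and Δx = v₀Δt + ½aΔt²; chain segment to segment.
0–4 s: v starts -4 cm/s; Δx = -4·4 + ½·-11·4² = -104 cm; v ends -48 cm/s.
4–7 s: v starts -48 cm/s; Δx = -48·3 + ½·-5·3² = -166.5 cm; v ends -63 cm/s.
7–9 s: v starts -63 cm/s; Δx = -63·2 + ½·11·2² = -104 cm; v ends -41 cm/s.
9–15 s: v starts -41 cm/s; Δx = -41·6 + ½·2·6² = -210 cm; v ends -29 cm/s.
x(15) = 3 + Σ Δx = -581.5 cm.

-581.5 cm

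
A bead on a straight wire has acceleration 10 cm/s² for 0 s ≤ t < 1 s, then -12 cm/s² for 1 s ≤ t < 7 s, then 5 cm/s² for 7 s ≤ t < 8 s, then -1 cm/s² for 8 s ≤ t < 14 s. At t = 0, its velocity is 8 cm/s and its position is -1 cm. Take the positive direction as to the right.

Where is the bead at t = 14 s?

-459.5 cm

On each constant-a segment, Δv = aΔt and Δx = v₀Δt + ½aΔt²; chain segment to segment.
0–1 s: v starts 8 cm/s; Δx = 8·1 + ½·10·1² = 13 cm; v ends 18 cm/s.
1–7 s: v starts 18 cm/s; Δx = 18·6 + ½·-12·6² = -108 cm; v ends -54 cm/s.
7–8 s: v starts -54 cm/s; Δx = -54·1 + ½·5·1² = -51.5 cm; v ends -49 cm/s.
8–14 s: v starts -49 cm/s; Δx = -49·6 + ½·-1·6² = -312 cm; v ends -55 cm/s.
x(14) = -1 + Σ Δx = -459.5 cm.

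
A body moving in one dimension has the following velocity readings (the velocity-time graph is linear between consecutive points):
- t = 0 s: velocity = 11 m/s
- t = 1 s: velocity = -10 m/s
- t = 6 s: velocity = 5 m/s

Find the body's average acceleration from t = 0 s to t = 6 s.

Average acceleration = Δv/Δt = (5 − 11)/(6 − 0) = -1 m/s².

-1 m/s²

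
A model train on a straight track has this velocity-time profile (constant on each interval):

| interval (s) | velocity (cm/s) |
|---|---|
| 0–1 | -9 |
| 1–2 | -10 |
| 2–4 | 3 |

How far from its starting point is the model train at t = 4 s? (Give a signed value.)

Net displacement equals the area under the velocity-time graph (areas below the axis count negative).
0–1 s: -9 × 1 = -9 cm
1–2 s: -10 × 1 = -10 cm
2–4 s: 3 × 2 = 6 cm
Net displacement = -13 cm

-13 cm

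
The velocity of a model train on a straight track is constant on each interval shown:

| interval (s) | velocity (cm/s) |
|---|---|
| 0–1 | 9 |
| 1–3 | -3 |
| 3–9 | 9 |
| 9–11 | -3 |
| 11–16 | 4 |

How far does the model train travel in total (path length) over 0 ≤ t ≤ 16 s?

Total distance travelled is ∫|v| dt — sum the magnitudes of each area piece.
0–1 s: |9| × 1 = 9 cm
1–3 s: |-3| × 2 = 6 cm
3–9 s: |9| × 6 = 54 cm
9–11 s: |-3| × 2 = 6 cm
11–16 s: |4| × 5 = 20 cm
Total distance = 95 cm

95 cm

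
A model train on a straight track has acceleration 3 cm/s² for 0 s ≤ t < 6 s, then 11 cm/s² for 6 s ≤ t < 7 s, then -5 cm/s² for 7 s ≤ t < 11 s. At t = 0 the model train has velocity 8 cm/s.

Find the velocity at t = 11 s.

Δv equals the area under the a-t graph; then v = v₀ + Δv.
0–6 s: 3 × 6 = 18 cm/s
6–7 s: 11 × 1 = 11 cm/s
7–11 s: -5 × 4 = -20 cm/s
Δv = 9 cm/s, so v(11) = 8 + (9) = 17 cm/s.

17 cm/s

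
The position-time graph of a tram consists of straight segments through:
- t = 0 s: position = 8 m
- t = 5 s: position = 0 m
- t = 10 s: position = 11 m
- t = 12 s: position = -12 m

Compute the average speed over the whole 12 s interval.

Average speed = (total path length)/(elapsed time); on a piecewise-linear x-t graph the path length is Σ|Δx|.
0–5 s: |Δx| = |0 − 8| = 8 m
5–10 s: |Δx| = |11 − 0| = 11 m
10–12 s: |Δx| = |-12 − 11| = 23 m
Total path = 42 m; average speed = 42/12 = 3.5 m/s.

3.5 m/s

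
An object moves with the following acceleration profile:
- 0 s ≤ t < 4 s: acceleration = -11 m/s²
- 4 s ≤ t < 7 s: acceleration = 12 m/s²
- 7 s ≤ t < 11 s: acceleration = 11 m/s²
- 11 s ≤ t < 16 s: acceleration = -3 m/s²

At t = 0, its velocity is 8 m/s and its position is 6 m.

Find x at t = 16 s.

On each constant-a segment, Δv = aΔt and Δx = v₀Δt + ½aΔt²; chain segment to segment.
0–4 s: v starts 8 m/s; Δx = 8·4 + ½·-11·4² = -56 m; v ends -36 m/s.
4–7 s: v starts -36 m/s; Δx = -36·3 + ½·12·3² = -54 m; v ends 0 m/s.
7–11 s: v starts 0 m/s; Δx = 0·4 + ½·11·4² = 88 m; v ends 44 m/s.
11–16 s: v starts 44 m/s; Δx = 44·5 + ½·-3·5² = 182.5 m; v ends 29 m/s.
x(16) = 6 + Σ Δx = 166.5 m.

166.5 m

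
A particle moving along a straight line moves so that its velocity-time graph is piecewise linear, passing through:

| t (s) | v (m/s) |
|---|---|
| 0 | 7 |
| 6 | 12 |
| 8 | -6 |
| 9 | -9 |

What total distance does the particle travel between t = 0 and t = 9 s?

Total distance travelled is ∫|v| dt — sum the magnitudes of each area piece.
0–6 s: |½(7 + 12)(6)| = 57 m
6–8 s: v = 0 at t = 22/3 s; triangle areas 8 + 2 = 10 m
8–9 s: |½(-6 + -9)(1)| = 7.5 m
Total distance = 74.5 m

74.5 m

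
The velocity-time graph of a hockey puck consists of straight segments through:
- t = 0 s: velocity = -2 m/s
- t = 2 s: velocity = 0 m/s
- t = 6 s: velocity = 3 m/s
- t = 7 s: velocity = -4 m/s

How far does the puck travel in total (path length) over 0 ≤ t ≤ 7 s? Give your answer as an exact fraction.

Total distance travelled is ∫|v| dt — sum the magnitudes of each area piece.
0–2 s: |½(-2 + 0)(2)| = 2 m
2–6 s: |½(0 + 3)(4)| = 6 m
6–7 s: v = 0 at t = 45/7 s; triangle areas 9/14 + 8/7 = 25/14 m
Total distance = 137/14 m

137/14 m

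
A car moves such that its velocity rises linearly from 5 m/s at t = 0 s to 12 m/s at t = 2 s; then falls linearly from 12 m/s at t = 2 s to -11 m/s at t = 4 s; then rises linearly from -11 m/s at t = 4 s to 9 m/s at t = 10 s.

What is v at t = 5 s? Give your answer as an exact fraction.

-23/3 m/s

On 4–10 s the graph is linear from -11 to 9 m/s: v(5) = -11 + (9 − -11)·(5 − 4)/(10 − 4) = -23/3 m/s.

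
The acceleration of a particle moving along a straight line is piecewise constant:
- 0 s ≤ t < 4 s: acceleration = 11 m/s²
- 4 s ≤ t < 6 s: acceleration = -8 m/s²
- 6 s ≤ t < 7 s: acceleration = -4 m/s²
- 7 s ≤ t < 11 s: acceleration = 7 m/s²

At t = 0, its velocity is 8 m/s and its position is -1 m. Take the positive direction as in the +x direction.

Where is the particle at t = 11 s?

425 m

On each constant-a segment, Δv = aΔt and Δx = v₀Δt + ½aΔt²; chain segment to segment.
0–4 s: v starts 8 m/s; Δx = 8·4 + ½·11·4² = 120 m; v ends 52 m/s.
4–6 s: v starts 52 m/s; Δx = 52·2 + ½·-8·2² = 88 m; v ends 36 m/s.
6–7 s: v starts 36 m/s; Δx = 36·1 + ½·-4·1² = 34 m; v ends 32 m/s.
7–11 s: v starts 32 m/s; Δx = 32·4 + ½·7·4² = 184 m; v ends 60 m/s.
x(11) = -1 + Σ Δx = 425 m.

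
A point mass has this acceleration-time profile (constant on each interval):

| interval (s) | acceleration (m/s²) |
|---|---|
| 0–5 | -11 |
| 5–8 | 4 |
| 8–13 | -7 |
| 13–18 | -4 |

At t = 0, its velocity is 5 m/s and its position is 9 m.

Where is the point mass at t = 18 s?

-928 m

On each constant-a segment, Δv = aΔt and Δx = v₀Δt + ½aΔt²; chain segment to segment.
0–5 s: v starts 5 m/s; Δx = 5·5 + ½·-11·5² = -112.5 m; v ends -50 m/s.
5–8 s: v starts -50 m/s; Δx = -50·3 + ½·4·3² = -132 m; v ends -38 m/s.
8–13 s: v starts -38 m/s; Δx = -38·5 + ½·-7·5² = -277.5 m; v ends -73 m/s.
13–18 s: v starts -73 m/s; Δx = -73·5 + ½·-4·5² = -415 m; v ends -93 m/s.
x(18) = 9 + Σ Δx = -928 m.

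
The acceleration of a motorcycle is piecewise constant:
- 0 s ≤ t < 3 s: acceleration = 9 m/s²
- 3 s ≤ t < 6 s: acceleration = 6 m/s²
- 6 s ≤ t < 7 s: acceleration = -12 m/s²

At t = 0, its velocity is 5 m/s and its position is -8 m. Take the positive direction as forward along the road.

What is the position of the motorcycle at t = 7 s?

On each constant-a segment, Δv = aΔt and Δx = v₀Δt + ½aΔt²; chain segment to segment.
0–3 s: v starts 5 m/s; Δx = 5·3 + ½·9·3² = 55.5 m; v ends 32 m/s.
3–6 s: v starts 32 m/s; Δx = 32·3 + ½·6·3² = 123 m; v ends 50 m/s.
6–7 s: v starts 50 m/s; Δx = 50·1 + ½·-12·1² = 44 m; v ends 38 m/s.
x(7) = -8 + Σ Δx = 214.5 m.

214.5 m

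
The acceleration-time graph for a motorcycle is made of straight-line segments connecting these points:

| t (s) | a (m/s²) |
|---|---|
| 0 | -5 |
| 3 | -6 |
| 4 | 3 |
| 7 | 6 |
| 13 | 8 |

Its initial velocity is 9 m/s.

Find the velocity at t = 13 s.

Δv equals the area under the a-t graph; then v = v₀ + Δv.
0–3 s: ½(-5 + -6)(3) = -16.5 m/s
3–4 s: ½(-6 + 3)(1) = -1.5 m/s
4–7 s: ½(3 + 6)(3) = 13.5 m/s
7–13 s: ½(6 + 8)(6) = 42 m/s
Δv = 37.5 m/s, so v(13) = 9 + (37.5) = 46.5 m/s.

46.5 m/s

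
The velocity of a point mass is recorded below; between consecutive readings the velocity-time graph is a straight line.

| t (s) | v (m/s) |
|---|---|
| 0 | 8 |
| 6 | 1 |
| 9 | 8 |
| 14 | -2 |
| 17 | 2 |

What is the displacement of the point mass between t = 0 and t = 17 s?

55.5 m

Net displacement equals the area under the velocity-time graph (areas below the axis count negative).
0–6 s: ½(8 + 1)(6) = 27 m
6–9 s: ½(1 + 8)(3) = 13.5 m
9–14 s: ½(8 + -2)(5) = 15 m
14–17 s: ½(-2 + 2)(3) = 0 m
Net displacement = 55.5 m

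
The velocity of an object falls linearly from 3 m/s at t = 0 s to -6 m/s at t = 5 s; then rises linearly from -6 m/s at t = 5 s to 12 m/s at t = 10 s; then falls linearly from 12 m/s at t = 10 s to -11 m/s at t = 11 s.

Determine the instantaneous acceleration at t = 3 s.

-1.8 m/s²

Acceleration is the slope of the v-t graph on 0–5 s: (-6 − 3)/(5 − 0) = -1.8 m/s².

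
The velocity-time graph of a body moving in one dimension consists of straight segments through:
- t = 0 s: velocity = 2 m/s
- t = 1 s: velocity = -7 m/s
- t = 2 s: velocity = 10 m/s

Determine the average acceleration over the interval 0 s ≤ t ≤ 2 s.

4 m/s²

Average acceleration = Δv/Δt = (10 − 2)/(2 − 0) = 4 m/s².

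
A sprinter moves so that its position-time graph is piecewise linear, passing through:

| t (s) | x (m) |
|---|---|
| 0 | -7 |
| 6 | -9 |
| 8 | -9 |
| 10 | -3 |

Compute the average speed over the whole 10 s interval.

0.8 m/s

Average speed = (total path length)/(elapsed time); on a piecewise-linear x-t graph the path length is Σ|Δx|.
0–6 s: |Δx| = |-9 − -7| = 2 m
6–8 s: |Δx| = |-9 − -9| = 0 m
8–10 s: |Δx| = |-3 − -9| = 6 m
Total path = 8 m; average speed = 8/10 = 0.8 m/s.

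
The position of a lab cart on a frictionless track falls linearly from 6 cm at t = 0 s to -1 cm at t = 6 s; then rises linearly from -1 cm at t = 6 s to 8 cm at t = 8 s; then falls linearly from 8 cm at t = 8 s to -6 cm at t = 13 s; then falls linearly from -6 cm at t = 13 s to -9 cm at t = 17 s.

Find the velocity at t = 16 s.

Velocity is the slope of the x-t graph on 13–17 s: (-9 − -6)/(17 − 13) = -0.75 cm/s.

-0.75 cm/s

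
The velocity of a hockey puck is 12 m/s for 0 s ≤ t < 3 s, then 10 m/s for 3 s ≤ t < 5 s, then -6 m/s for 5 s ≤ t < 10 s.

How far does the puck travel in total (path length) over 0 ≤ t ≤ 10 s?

Total distance travelled is ∫|v| dt — sum the magnitudes of each area piece.
0–3 s: |12| × 3 = 36 m
3–5 s: |10| × 2 = 20 m
5–10 s: |-6| × 5 = 30 m
Total distance = 86 m

86 m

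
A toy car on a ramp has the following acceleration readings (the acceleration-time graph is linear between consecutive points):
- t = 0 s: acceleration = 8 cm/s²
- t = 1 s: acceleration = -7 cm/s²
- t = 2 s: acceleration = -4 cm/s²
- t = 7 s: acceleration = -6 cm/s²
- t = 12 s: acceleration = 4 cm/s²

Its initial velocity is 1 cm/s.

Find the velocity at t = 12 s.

-34 cm/s

Δv equals the area under the a-t graph; then v = v₀ + Δv.
0–1 s: ½(8 + -7)(1) = 0.5 cm/s
1–2 s: ½(-7 + -4)(1) = -5.5 cm/s
2–7 s: ½(-4 + -6)(5) = -25 cm/s
7–12 s: ½(-6 + 4)(5) = -5 cm/s
Δv = -35 cm/s, so v(12) = 1 + (-35) = -34 cm/s.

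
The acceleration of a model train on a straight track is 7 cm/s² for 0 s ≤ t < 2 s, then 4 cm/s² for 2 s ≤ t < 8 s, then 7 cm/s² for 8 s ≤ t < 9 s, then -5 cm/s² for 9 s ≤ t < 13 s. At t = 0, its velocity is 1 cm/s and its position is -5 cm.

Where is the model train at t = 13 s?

359.5 cm

On each constant-a segment, Δv = aΔt and Δx = v₀Δt + ½aΔt²; chain segment to segment.
0–2 s: v starts 1 cm/s; Δx = 1·2 + ½·7·2² = 16 cm; v ends 15 cm/s.
2–8 s: v starts 15 cm/s; Δx = 15·6 + ½·4·6² = 162 cm; v ends 39 cm/s.
8–9 s: v starts 39 cm/s; Δx = 39·1 + ½·7·1² = 42.5 cm; v ends 46 cm/s.
9–13 s: v starts 46 cm/s; Δx = 46·4 + ½·-5·4² = 144 cm; v ends 26 cm/s.
x(13) = -5 + Σ Δx = 359.5 cm.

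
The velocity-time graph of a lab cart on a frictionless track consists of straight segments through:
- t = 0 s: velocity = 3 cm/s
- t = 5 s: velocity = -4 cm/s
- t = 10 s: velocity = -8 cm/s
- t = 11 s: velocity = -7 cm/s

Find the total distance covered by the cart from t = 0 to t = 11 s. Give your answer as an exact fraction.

325/7 cm

Total distance travelled is ∫|v| dt — sum the magnitudes of each area piece.
0–5 s: v = 0 at t = 15/7 s; triangle areas 45/14 + 40/7 = 125/14 cm
5–10 s: |½(-4 + -8)(5)| = 30 cm
10–11 s: |½(-8 + -7)(1)| = 7.5 cm
Total distance = 325/7 cm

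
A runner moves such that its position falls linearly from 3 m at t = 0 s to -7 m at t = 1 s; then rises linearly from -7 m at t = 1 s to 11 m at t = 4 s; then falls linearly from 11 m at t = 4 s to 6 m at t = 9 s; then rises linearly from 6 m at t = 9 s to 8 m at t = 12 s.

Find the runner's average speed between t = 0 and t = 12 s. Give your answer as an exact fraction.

Average speed = (total path length)/(elapsed time); on a piecewise-linear x-t graph the path length is Σ|Δx|.
0–1 s: |Δx| = |-7 − 3| = 10 m
1–4 s: |Δx| = |11 − -7| = 18 m
4–9 s: |Δx| = |6 − 11| = 5 m
9–12 s: |Δx| = |8 − 6| = 2 m
Total path = 35 m; average speed = 35/12 = 35/12 m/s.

35/12 m/s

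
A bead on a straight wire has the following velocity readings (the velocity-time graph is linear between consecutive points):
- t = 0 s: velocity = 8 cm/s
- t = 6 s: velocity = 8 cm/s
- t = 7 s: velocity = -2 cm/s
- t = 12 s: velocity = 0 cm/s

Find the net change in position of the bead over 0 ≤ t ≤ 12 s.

Displacement is the signed area under the v-t curve.
0–6 s: 8 × 6 = 48 cm
6–7 s: ½(8 + -2)(1) = 3 cm
7–12 s: ½(-2 + 0)(5) = -5 cm
Net displacement = 46 cm

46 cm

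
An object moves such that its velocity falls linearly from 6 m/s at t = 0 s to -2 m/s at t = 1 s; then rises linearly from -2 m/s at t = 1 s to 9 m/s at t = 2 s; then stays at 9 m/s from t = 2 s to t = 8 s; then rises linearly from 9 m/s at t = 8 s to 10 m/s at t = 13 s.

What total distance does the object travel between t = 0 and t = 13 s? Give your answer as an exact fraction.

Distance (not displacement) is the total path length: add the absolute areas under v-t.
0–1 s: v = 0 at t = 0.75 s; triangle areas 2.25 + 0.25 = 2.5 m
1–2 s: v = 0 at t = 13/11 s; triangle areas 2/11 + 81/22 = 85/22 m
2–8 s: |9| × 6 = 54 m
8–13 s: |½(9 + 10)(5)| = 47.5 m
Total distance = 2373/22 m

2373/22 m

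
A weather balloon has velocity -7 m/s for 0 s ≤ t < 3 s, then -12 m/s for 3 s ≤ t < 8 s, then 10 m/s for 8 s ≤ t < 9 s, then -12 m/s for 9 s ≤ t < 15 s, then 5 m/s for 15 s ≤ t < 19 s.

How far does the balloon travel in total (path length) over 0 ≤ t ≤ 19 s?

Total distance travelled is ∫|v| dt — sum the magnitudes of each area piece.
0–3 s: |-7| × 3 = 21 m
3–8 s: |-12| × 5 = 60 m
8–9 s: |10| × 1 = 10 m
9–15 s: |-12| × 6 = 72 m
15–19 s: |5| × 4 = 20 m
Total distance = 183 m

183 m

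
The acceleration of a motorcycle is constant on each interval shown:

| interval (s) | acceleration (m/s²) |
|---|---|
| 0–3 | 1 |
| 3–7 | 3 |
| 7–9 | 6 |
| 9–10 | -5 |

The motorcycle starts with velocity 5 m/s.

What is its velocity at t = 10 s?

27 m/s

Δv equals the area under the a-t graph; then v = v₀ + Δv.
0–3 s: 1 × 3 = 3 m/s
3–7 s: 3 × 4 = 12 m/s
7–9 s: 6 × 2 = 12 m/s
9–10 s: -5 × 1 = -5 m/s
Δv = 22 m/s, so v(10) = 5 + (22) = 27 m/s.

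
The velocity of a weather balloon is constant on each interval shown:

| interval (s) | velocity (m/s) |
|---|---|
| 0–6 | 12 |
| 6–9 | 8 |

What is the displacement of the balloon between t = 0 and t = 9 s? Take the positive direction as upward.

Displacement is the signed area under the v-t curve.
0–6 s: 12 × 6 = 72 m
6–9 s: 8 × 3 = 24 m
Net displacement = 96 m

96 m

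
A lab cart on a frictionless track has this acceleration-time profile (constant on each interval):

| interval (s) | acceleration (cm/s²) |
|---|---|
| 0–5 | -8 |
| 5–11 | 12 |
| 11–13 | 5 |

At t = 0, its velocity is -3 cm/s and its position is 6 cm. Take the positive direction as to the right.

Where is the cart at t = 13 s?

On each constant-a segment, Δv = aΔt and Δx = v₀Δt + ½aΔt²; chain segment to segment.
0–5 s: v starts -3 cm/s; Δx = -3·5 + ½·-8·5² = -115 cm; v ends -43 cm/s.
5–11 s: v starts -43 cm/s; Δx = -43·6 + ½·12·6² = -42 cm; v ends 29 cm/s.
11–13 s: v starts 29 cm/s; Δx = 29·2 + ½·5·2² = 68 cm; v ends 39 cm/s.
x(13) = 6 + Σ Δx = -83 cm.

-83 cm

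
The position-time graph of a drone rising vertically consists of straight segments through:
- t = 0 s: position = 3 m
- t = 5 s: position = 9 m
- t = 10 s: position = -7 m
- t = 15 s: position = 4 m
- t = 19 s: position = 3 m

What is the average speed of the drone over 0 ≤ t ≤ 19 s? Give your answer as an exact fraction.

34/19 m/s

Average speed = (total path length)/(elapsed time); on a piecewise-linear x-t graph the path length is Σ|Δx|.
0–5 s: |Δx| = |9 − 3| = 6 m
5–10 s: |Δx| = |-7 − 9| = 16 m
10–15 s: |Δx| = |4 − -7| = 11 m
15–19 s: |Δx| = |3 − 4| = 1 m
Total path = 34 m; average speed = 34/19 = 34/19 m/s.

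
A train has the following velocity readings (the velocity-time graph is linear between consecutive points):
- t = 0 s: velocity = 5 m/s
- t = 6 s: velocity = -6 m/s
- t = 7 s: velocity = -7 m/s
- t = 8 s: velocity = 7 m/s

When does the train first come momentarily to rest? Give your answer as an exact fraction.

v changes sign on 0–6 s (from 5 to -6); the graph is linear there, so v = 0 at t = 0 + (-5)·(6 − 0)/(-6 − 5) = 30/11 s.

t = 30/11 s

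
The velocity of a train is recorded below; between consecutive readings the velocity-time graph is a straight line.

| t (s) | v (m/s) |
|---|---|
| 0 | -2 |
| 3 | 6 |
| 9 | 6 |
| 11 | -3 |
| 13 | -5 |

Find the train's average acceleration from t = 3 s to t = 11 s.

-1.125 m/s²

Average acceleration = Δv/Δt = (-3 − 6)/(11 − 3) = -1.125 m/s².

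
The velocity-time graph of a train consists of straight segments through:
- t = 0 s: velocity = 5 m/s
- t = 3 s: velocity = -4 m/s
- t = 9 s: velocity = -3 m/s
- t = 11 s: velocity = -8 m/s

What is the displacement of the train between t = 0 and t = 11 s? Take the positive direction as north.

Net displacement equals the area under the velocity-time graph (areas below the axis count negative).
0–3 s: ½(5 + -4)(3) = 1.5 m
3–9 s: ½(-4 + -3)(6) = -21 m
9–11 s: ½(-3 + -8)(2) = -11 m
Net displacement = -30.5 m

-30.5 m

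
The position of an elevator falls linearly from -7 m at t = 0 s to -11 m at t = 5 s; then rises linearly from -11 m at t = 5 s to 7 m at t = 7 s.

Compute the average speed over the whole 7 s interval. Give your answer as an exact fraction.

22/7 m/s

Average speed = (total path length)/(elapsed time); on a piecewise-linear x-t graph the path length is Σ|Δx|.
0–5 s: |Δx| = |-11 − -7| = 4 m
5–7 s: |Δx| = |7 − -11| = 18 m
Total path = 22 m; average speed = 22/7 = 22/7 m/s.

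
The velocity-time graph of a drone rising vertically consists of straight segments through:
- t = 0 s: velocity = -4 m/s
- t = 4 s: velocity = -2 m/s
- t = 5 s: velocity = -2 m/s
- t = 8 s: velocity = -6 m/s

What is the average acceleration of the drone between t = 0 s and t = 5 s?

Average acceleration = Δv/Δt = (-2 − -4)/(5 − 0) = 0.4 m/s².

0.4 m/s²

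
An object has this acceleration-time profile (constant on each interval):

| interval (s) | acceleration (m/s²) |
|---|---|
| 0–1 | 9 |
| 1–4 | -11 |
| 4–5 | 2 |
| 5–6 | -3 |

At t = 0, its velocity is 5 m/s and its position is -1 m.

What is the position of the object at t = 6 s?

On each constant-a segment, Δv = aΔt and Δx = v₀Δt + ½aΔt²; chain segment to segment.
0–1 s: v starts 5 m/s; Δx = 5·1 + ½·9·1² = 9.5 m; v ends 14 m/s.
1–4 s: v starts 14 m/s; Δx = 14·3 + ½·-11·3² = -7.5 m; v ends -19 m/s.
4–5 s: v starts -19 m/s; Δx = -19·1 + ½·2·1² = -18 m; v ends -17 m/s.
5–6 s: v starts -17 m/s; Δx = -17·1 + ½·-3·1² = -18.5 m; v ends -20 m/s.
x(6) = -1 + Σ Δx = -35.5 m.

-35.5 m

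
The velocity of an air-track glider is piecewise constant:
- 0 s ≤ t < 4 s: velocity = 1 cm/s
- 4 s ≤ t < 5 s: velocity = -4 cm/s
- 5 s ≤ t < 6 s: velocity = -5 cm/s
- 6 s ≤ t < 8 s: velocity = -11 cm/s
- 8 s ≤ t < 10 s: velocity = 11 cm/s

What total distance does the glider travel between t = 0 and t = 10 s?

57 cm

Total distance travelled is ∫|v| dt — sum the magnitudes of each area piece.
0–4 s: |1| × 4 = 4 cm
4–5 s: |-4| × 1 = 4 cm
5–6 s: |-5| × 1 = 5 cm
6–8 s: |-11| × 2 = 22 cm
8–10 s: |11| × 2 = 22 cm
Total distance = 57 cm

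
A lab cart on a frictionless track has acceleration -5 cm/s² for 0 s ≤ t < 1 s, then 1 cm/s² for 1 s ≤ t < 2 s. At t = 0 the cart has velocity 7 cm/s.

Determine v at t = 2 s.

3 cm/s

Δv equals the area under the a-t graph; then v = v₀ + Δv.
0–1 s: -5 × 1 = -5 cm/s
1–2 s: 1 × 1 = 1 cm/s
Δv = -4 cm/s, so v(2) = 7 + (-4) = 3 cm/s.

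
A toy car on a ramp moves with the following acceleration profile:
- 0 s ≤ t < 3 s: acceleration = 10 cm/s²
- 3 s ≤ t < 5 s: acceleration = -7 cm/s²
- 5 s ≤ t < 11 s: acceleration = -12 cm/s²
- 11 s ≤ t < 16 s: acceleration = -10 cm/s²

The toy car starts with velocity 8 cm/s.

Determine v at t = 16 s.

Δv equals the area under the a-t graph; then v = v₀ + Δv.
0–3 s: 10 × 3 = 30 cm/s
3–5 s: -7 × 2 = -14 cm/s
5–11 s: -12 × 6 = -72 cm/s
11–16 s: -10 × 5 = -50 cm/s
Δv = -106 cm/s, so v(16) = 8 + (-106) = -98 cm/s.

-98 cm/s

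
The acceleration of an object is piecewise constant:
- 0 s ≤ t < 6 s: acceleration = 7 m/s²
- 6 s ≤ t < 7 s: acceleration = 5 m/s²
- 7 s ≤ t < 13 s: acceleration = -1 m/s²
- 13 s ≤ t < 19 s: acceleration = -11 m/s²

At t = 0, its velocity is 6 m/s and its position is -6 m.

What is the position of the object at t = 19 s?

590.5 m

On each constant-a segment, Δv = aΔt and Δx = v₀Δt + ½aΔt²; chain segment to segment.
0–6 s: v starts 6 m/s; Δx = 6·6 + ½·7·6² = 162 m; v ends 48 m/s.
6–7 s: v starts 48 m/s; Δx = 48·1 + ½·5·1² = 50.5 m; v ends 53 m/s.
7–13 s: v starts 53 m/s; Δx = 53·6 + ½·-1·6² = 300 m; v ends 47 m/s.
13–19 s: v starts 47 m/s; Δx = 47·6 + ½·-11·6² = 84 m; v ends -19 m/s.
x(19) = -6 + Σ Δx = 590.5 m.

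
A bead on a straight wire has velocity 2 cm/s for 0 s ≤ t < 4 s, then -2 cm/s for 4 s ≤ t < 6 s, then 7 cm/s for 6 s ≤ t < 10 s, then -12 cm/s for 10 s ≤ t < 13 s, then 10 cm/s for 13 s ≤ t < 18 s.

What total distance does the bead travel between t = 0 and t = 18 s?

126 cm

Total distance travelled is ∫|v| dt — sum the magnitudes of each area piece.
0–4 s: |2| × 4 = 8 cm
4–6 s: |-2| × 2 = 4 cm
6–10 s: |7| × 4 = 28 cm
10–13 s: |-12| × 3 = 36 cm
13–18 s: |10| × 5 = 50 cm
Total distance = 126 cm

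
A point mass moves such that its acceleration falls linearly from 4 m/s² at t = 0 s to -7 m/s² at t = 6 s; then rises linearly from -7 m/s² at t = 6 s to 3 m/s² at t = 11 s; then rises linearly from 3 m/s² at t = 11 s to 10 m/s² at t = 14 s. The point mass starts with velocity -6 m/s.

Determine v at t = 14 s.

Δv equals the area under the a-t graph; then v = v₀ + Δv.
0–6 s: ½(4 + -7)(6) = -9 m/s
6–11 s: ½(-7 + 3)(5) = -10 m/s
11–14 s: ½(3 + 10)(3) = 19.5 m/s
Δv = 0.5 m/s, so v(14) = -6 + (0.5) = -5.5 m/s.

-5.5 m/s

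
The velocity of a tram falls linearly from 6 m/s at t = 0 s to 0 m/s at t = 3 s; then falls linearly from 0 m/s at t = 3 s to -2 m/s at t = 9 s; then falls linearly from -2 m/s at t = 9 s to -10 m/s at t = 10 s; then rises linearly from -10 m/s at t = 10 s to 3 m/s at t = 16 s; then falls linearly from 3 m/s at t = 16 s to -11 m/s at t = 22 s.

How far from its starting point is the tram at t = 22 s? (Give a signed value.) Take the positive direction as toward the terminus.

Net displacement equals the area under the velocity-time graph (areas below the axis count negative).
0–3 s: ½(6 + 0)(3) = 9 m
3–9 s: ½(0 + -2)(6) = -6 m
9–10 s: ½(-2 + -10)(1) = -6 m
10–16 s: ½(-10 + 3)(6) = -21 m
16–22 s: ½(3 + -11)(6) = -24 m
Net displacement = -48 m

-48 m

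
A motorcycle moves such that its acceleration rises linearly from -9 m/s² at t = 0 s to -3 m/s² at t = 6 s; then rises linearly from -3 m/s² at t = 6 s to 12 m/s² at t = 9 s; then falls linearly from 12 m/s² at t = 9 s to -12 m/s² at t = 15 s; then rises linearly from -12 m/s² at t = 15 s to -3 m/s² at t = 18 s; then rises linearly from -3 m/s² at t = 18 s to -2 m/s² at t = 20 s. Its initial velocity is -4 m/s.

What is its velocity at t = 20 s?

-54 m/s

Δv equals the area under the a-t graph; then v = v₀ + Δv.
0–6 s: ½(-9 + -3)(6) = -36 m/s
6–9 s: ½(-3 + 12)(3) = 13.5 m/s
9–15 s: ½(12 + -12)(6) = 0 m/s
15–18 s: ½(-12 + -3)(3) = -22.5 m/s
18–20 s: ½(-3 + -2)(2) = -5 m/s
Δv = -50 m/s, so v(20) = -4 + (-50) = -54 m/s.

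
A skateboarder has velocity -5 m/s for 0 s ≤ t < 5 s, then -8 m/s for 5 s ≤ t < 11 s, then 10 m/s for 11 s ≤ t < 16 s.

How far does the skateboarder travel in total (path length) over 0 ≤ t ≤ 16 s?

123 m

Total distance travelled is ∫|v| dt — sum the magnitudes of each area piece.
0–5 s: |-5| × 5 = 25 m
5–11 s: |-8| × 6 = 48 m
11–16 s: |10| × 5 = 50 m
Total distance = 123 m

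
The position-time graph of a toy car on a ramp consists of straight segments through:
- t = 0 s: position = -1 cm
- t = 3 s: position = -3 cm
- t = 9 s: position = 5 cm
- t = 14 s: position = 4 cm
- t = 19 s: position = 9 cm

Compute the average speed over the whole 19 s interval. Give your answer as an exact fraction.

16/19 cm/s

Average speed = (total path length)/(elapsed time); on a piecewise-linear x-t graph the path length is Σ|Δx|.
0–3 s: |Δx| = |-3 − -1| = 2 cm
3–9 s: |Δx| = |5 − -3| = 8 cm
9–14 s: |Δx| = |4 − 5| = 1 cm
14–19 s: |Δx| = |9 − 4| = 5 cm
Total path = 16 cm; average speed = 16/19 = 16/19 cm/s.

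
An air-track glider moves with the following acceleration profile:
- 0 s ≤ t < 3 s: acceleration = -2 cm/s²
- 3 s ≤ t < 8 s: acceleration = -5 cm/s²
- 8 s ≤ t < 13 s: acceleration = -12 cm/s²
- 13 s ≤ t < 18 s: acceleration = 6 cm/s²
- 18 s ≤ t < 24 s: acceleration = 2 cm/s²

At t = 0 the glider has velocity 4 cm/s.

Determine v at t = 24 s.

Δv equals the area under the a-t graph; then v = v₀ + Δv.
0–3 s: -2 × 3 = -6 cm/s
3–8 s: -5 × 5 = -25 cm/s
8–13 s: -12 × 5 = -60 cm/s
13–18 s: 6 × 5 = 30 cm/s
18–24 s: 2 × 6 = 12 cm/s
Δv = -49 cm/s, so v(24) = 4 + (-49) = -45 cm/s.

-45 cm/s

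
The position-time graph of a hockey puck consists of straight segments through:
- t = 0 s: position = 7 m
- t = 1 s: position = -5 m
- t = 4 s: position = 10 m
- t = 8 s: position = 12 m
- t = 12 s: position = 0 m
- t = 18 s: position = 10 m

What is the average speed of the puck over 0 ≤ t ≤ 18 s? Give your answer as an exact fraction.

Average speed = (total path length)/(elapsed time); on a piecewise-linear x-t graph the path length is Σ|Δx|.
0–1 s: |Δx| = |-5 − 7| = 12 m
1–4 s: |Δx| = |10 − -5| = 15 m
4–8 s: |Δx| = |12 − 10| = 2 m
8–12 s: |Δx| = |0 − 12| = 12 m
12–18 s: |Δx| = |10 − 0| = 10 m
Total path = 51 m; average speed = 51/18 = 17/6 m/s.

17/6 m/s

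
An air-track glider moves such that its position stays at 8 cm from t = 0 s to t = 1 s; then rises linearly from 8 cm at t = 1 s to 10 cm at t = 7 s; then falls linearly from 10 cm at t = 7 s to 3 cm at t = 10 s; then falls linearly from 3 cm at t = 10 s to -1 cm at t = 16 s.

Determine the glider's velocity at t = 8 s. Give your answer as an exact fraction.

Velocity is the slope of the x-t graph on 7–10 s: (3 − 10)/(10 − 7) = -7/3 cm/s.

-7/3 cm/s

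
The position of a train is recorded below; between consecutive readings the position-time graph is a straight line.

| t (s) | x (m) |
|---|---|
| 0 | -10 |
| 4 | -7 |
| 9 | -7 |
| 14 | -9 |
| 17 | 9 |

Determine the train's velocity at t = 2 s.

Velocity is the slope of the x-t graph on 0–4 s: (-7 − -10)/(4 − 0) = 0.75 m/s.

0.75 m/s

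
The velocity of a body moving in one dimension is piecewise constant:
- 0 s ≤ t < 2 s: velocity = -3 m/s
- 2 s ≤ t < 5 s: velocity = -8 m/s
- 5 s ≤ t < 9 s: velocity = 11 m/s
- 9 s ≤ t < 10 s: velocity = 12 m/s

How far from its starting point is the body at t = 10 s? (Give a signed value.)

Net displacement equals the area under the velocity-time graph (areas below the axis count negative).
0–2 s: -3 × 2 = -6 m
2–5 s: -8 × 3 = -24 m
5–9 s: 11 × 4 = 44 m
9–10 s: 12 × 1 = 12 m
Net displacement = 26 m

26 m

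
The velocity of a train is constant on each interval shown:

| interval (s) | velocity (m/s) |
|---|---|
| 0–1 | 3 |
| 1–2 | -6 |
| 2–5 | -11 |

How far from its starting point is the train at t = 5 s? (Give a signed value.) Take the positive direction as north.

Net displacement equals the area under the velocity-time graph (areas below the axis count negative).
0–1 s: 3 × 1 = 3 m
1–2 s: -6 × 1 = -6 m
2–5 s: -11 × 3 = -33 m
Net displacement = -36 m

-36 m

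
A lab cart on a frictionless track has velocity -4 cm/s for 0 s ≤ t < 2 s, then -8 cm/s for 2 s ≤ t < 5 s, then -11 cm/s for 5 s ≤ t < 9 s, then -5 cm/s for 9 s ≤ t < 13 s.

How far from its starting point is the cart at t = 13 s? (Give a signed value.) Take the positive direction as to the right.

Net displacement equals the area under the velocity-time graph (areas below the axis count negative).
0–2 s: -4 × 2 = -8 cm
2–5 s: -8 × 3 = -24 cm
5–9 s: -11 × 4 = -44 cm
9–13 s: -5 × 4 = -20 cm
Net displacement = -96 cm

-96 cm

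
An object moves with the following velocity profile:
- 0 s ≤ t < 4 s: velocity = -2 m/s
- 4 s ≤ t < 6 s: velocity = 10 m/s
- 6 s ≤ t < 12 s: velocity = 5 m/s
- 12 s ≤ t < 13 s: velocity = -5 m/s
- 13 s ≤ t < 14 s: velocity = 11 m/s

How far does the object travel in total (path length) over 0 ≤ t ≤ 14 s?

74 m

Total distance travelled is ∫|v| dt — sum the magnitudes of each area piece.
0–4 s: |-2| × 4 = 8 m
4–6 s: |10| × 2 = 20 m
6–12 s: |5| × 6 = 30 m
12–13 s: |-5| × 1 = 5 m
13–14 s: |11| × 1 = 11 m
Total distance = 74 m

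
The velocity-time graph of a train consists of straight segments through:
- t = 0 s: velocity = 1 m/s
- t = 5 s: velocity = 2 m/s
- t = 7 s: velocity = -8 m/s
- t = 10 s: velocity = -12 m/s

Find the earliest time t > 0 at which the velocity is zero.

t = 5.4 s

v changes sign on 5–7 s (from 2 to -8); the graph is linear there, so v = 0 at t = 5 + (-2)·(7 − 5)/(-8 − 2) = 5.4 s.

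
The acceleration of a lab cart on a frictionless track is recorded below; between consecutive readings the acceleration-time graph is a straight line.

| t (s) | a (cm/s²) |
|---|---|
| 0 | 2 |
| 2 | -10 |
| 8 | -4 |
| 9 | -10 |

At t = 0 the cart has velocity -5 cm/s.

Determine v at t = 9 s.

-62 cm/s

Δv equals the area under the a-t graph; then v = v₀ + Δv.
0–2 s: ½(2 + -10)(2) = -8 cm/s
2–8 s: ½(-10 + -4)(6) = -42 cm/s
8–9 s: ½(-4 + -10)(1) = -7 cm/s
Δv = -57 cm/s, so v(9) = -5 + (-57) = -62 cm/s.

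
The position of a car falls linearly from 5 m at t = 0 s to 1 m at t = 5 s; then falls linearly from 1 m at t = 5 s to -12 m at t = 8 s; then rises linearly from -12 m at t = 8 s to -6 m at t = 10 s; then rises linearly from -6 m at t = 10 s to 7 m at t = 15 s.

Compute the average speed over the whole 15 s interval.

2.4 m/s

Average speed = (total path length)/(elapsed time); on a piecewise-linear x-t graph the path length is Σ|Δx|.
0–5 s: |Δx| = |1 − 5| = 4 m
5–8 s: |Δx| = |-12 − 1| = 13 m
8–10 s: |Δx| = |-6 − -12| = 6 m
10–15 s: |Δx| = |7 − -6| = 13 m
Total path = 36 m; average speed = 36/15 = 2.4 m/s.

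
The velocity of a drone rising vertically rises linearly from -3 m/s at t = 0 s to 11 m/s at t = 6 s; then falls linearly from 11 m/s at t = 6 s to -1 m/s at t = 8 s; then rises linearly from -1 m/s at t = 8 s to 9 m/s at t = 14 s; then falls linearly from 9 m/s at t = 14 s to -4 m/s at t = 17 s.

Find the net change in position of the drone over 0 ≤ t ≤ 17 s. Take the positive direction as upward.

65.5 m

Displacement is the signed area under the v-t curve.
0–6 s: ½(-3 + 11)(6) = 24 m
6–8 s: ½(11 + -1)(2) = 10 m
8–14 s: ½(-1 + 9)(6) = 24 m
14–17 s: ½(9 + -4)(3) = 7.5 m
Net displacement = 65.5 m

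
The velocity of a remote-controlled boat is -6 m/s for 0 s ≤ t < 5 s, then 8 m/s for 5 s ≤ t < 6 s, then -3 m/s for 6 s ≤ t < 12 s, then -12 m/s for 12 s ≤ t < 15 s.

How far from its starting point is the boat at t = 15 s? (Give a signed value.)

-76 m

Displacement is the signed area under the v-t curve.
0–5 s: -6 × 5 = -30 m
5–6 s: 8 × 1 = 8 m
6–12 s: -3 × 6 = -18 m
12–15 s: -12 × 3 = -36 m
Net displacement = -76 m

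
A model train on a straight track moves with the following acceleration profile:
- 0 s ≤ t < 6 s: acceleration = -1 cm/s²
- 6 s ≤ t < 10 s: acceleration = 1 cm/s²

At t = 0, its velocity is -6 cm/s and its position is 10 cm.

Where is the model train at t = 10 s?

-84 cm

On each constant-a segment, Δv = aΔt and Δx = v₀Δt + ½aΔt²; chain segment to segment.
0–6 s: v starts -6 cm/s; Δx = -6·6 + ½·-1·6² = -54 cm; v ends -12 cm/s.
6–10 s: v starts -12 cm/s; Δx = -12·4 + ½·1·4² = -40 cm; v ends -8 cm/s.
x(10) = 10 + Σ Δx = -84 cm.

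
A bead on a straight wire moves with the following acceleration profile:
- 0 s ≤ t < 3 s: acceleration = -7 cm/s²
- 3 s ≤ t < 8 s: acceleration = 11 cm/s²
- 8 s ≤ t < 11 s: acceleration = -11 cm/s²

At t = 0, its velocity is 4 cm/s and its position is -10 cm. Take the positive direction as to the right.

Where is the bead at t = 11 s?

On each constant-a segment, Δv = aΔt and Δx = v₀Δt + ½aΔt²; chain segment to segment.
0–3 s: v starts 4 cm/s; Δx = 4·3 + ½·-7·3² = -19.5 cm; v ends -17 cm/s.
3–8 s: v starts -17 cm/s; Δx = -17·5 + ½·11·5² = 52.5 cm; v ends 38 cm/s.
8–11 s: v starts 38 cm/s; Δx = 38·3 + ½·-11·3² = 64.5 cm; v ends 5 cm/s.
x(11) = -10 + Σ Δx = 87.5 cm.

87.5 cm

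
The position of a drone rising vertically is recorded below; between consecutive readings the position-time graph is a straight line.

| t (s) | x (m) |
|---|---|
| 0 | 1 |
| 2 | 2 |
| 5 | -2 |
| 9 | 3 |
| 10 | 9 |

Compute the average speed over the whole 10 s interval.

Average speed = (total path length)/(elapsed time); on a piecewise-linear x-t graph the path length is Σ|Δx|.
0–2 s: |Δx| = |2 − 1| = 1 m
2–5 s: |Δx| = |-2 − 2| = 4 m
5–9 s: |Δx| = |3 − -2| = 5 m
9–10 s: |Δx| = |9 − 3| = 6 m
Total path = 16 m; average speed = 16/10 = 1.6 m/s.

1.6 m/s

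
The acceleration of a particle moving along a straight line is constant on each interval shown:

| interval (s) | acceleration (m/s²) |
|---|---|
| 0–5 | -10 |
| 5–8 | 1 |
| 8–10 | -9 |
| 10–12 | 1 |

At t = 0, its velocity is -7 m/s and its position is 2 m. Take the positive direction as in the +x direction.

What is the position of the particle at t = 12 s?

-592.5 m

On each constant-a segment, Δv = aΔt and Δx = v₀Δt + ½aΔt²; chain segment to segment.
0–5 s: v starts -7 m/s; Δx = -7·5 + ½·-10·5² = -160 m; v ends -57 m/s.
5–8 s: v starts -57 m/s; Δx = -57·3 + ½·1·3² = -166.5 m; v ends -54 m/s.
8–10 s: v starts -54 m/s; Δx = -54·2 + ½·-9·2² = -126 m; v ends -72 m/s.
10–12 s: v starts -72 m/s; Δx = -72·2 + ½·1·2² = -142 m; v ends -70 m/s.
x(12) = 2 + Σ Δx = -592.5 m.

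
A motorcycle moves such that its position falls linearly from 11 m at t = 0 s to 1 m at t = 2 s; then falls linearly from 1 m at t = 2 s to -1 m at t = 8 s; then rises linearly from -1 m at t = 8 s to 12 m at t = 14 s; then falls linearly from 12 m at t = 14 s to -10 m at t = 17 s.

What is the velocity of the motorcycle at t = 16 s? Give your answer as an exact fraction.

Velocity is the slope of the x-t graph on 14–17 s: (-10 − 12)/(17 − 14) = -22/3 m/s.

-22/3 m/s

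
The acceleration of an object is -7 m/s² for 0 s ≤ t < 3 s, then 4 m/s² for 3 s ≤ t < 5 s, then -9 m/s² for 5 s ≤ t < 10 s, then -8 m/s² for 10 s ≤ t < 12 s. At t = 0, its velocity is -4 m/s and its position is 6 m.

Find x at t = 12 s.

-417 m

On each constant-a segment, Δv = aΔt and Δx = v₀Δt + ½aΔt²; chain segment to segment.
0–3 s: v starts -4 m/s; Δx = -4·3 + ½·-7·3² = -43.5 m; v ends -25 m/s.
3–5 s: v starts -25 m/s; Δx = -25·2 + ½·4·2² = -42 m; v ends -17 m/s.
5–10 s: v starts -17 m/s; Δx = -17·5 + ½·-9·5² = -197.5 m; v ends -62 m/s.
10–12 s: v starts -62 m/s; Δx = -62·2 + ½·-8·2² = -140 m; v ends -78 m/s.
x(12) = 6 + Σ Δx = -417 m.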